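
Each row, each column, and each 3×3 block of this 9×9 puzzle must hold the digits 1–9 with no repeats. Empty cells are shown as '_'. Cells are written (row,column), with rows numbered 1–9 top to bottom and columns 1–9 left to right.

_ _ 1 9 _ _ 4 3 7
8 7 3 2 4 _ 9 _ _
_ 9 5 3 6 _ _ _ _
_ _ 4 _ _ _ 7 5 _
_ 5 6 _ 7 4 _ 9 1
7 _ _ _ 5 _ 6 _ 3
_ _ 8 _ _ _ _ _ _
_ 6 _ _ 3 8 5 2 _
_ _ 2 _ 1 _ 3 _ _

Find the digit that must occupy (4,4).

6

(1,2) = 2: row 1 has {1,3,4,7,9}; col 2 has {5,6,7,9}; box has {1,3,5,7,8,9} → only 2 remains.
(1,5) = 8: row 1 has {1,2,3,4,7,9}; col 5 has {1,3,4,5,6,7}; box has {2,3,4,6,9} → only 8 remains.
(1,6) = 5: row 1 has {1,2,3,4,7,8,9}; col 6 has {4,8}; box has {2,3,4,6,8,9} → only 5 remains.
(2,6) = 1: row 2 has {2,3,4,7,8,9}; col 6 has {4,5,8}; box has {2,3,4,5,6,8,9} → only 1 remains.
(2,8) = 6: row 2 has {1,2,3,4,7,8,9}; col 8 has {2,3,5,9}; box has {3,4,7,9} → only 6 remains.
(2,9) = 5: row 2 has {1,2,3,4,6,7,8,9}; col 9 has {1,3,7}; box has {3,4,6,7,9} → only 5 remains.
(3,1) = 4: row 3 has {3,5,6,9}; col 1 has {7,8}; box has {1,2,3,5,7,8,9} → only 4 remains.
(3,6) = 7: row 3 has {3,4,5,6,9}; col 6 has {1,4,5,8}; box has {1,2,3,4,5,6,8,9} → only 7 remains.
(5,4) = 8: row 5 has {1,4,5,6,7,9}; col 4 has {2,3,9}; box has {4,5,7} → only 8 remains.
(5,7) = 2: row 5 has {1,4,5,6,7,8,9}; col 7 has {3,4,5,6,7,9}; box has {1,3,5,6,7,9} → only 2 remains.
(6,3) = 9: row 6 has {3,5,6,7}; col 3 has {1,2,3,4,5,6,8}; box has {4,5,6,7} → only 9 remains.
(6,4) = 1: row 6 has {3,5,6,7,9}; col 4 has {2,3,8,9}; box has {4,5,7,8} → only 1 remains.
(6,6) = 2: row 6 has {1,3,5,6,7,9}; col 6 has {1,4,5,7,8}; box has {1,4,5,7,8} → only 2 remains.
(7,7) = 1: row 7 has {8}; col 7 has {2,3,4,5,6,7,9}; box has {2,3,5} → only 1 remains.
(8,3) = 7: row 8 has {2,3,5,6,8}; col 3 has {1,2,3,4,5,6,8,9}; box has {2,6,8} → only 7 remains.
(8,4) = 4: row 8 has {2,3,5,6,7,8}; col 4 has {1,2,3,8,9}; box has {1,3,8} → only 4 remains.
(8,9) = 9: row 8 has {2,3,4,5,6,7,8}; col 9 has {1,3,5,7}; box has {1,2,3,5} → only 9 remains.
(9,2) = 4: row 9 has {1,2,3}; col 2 has {2,5,6,7,9}; box has {2,6,7,8} → only 4 remains.
(1,1) = 6: row 1 has {1,2,3,4,5,7,8,9}; col 1 has {4,7,8}; box has {1,2,3,4,5,7,8,9} → only 6 remains.
(3,7) = 8: row 3 has {3,4,5,6,7,9}; col 7 has {1,2,3,4,5,6,7,9}; box has {3,4,5,6,7,9} → only 8 remains.
(3,8) = 1: row 3 has {3,4,5,6,7,8,9}; col 8 has {2,3,5,6,9}; box has {3,4,5,6,7,8,9} → only 1 remains.
(3,9) = 2: row 3 has {1,3,4,5,6,7,8,9}; col 9 has {1,3,5,7,9}; box has {1,3,4,5,6,7,8,9} → only 2 remains.
(4,4) = 6: row 4 has {4,5,7}; col 4 has {1,2,3,4,8,9}; box has {1,2,4,5,7,8} → only 6 remains.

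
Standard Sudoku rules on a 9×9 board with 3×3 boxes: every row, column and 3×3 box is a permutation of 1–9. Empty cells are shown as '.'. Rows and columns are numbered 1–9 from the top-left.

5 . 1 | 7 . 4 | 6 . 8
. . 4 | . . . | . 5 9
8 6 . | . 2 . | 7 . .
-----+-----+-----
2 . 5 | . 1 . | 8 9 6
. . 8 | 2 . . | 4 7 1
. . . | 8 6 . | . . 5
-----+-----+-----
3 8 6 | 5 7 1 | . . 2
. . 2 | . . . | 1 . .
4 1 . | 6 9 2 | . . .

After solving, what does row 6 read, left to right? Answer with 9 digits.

r1c5 = 3 (sole candidate).
r1c8 = 2 (sole candidate).
r2c1 = 7 (sole candidate).
r2c4 = 1 (sole candidate).
r2c5 = 8 (sole candidate).
r2c6 = 6 (sole candidate).
r2c7 = 3 (sole candidate).
r3c4 = 9 (sole candidate).
r3c6 = 5 (sole candidate).
r3c9 = 4 (sole candidate).
r5c5 = 5 (sole candidate).
r6c7 = 2: row 6 has {5,6,8}; col 7 has {1,3,4,6,7,8}; box has {1,4,5,6,7,8,9} → only 2 remains.
r6c8 = 3: row 6 has {2,5,6,8}; col 8 has {2,5,7,9}; box has {1,2,4,5,6,7,8,9} → only 3 remains.
r7c7 = 9 (sole candidate).
r7c8 = 4 (sole candidate).
r8c1 = 9 (sole candidate).
r8c5 = 4 (sole candidate).
r9c3 = 7 (sole candidate).
r9c7 = 5 (sole candidate).
r9c8 = 8 (sole candidate).
r9c9 = 3 (sole candidate).
r1c2 = 9 (sole candidate).
r2c2 = 2 (sole candidate).
r3c3 = 3 (sole candidate).
r3c8 = 1 (sole candidate).
r5c1 = 6 (sole candidate).
r5c2 = 3 (sole candidate).
r5c6 = 9 (sole candidate).
r6c1 = 1: row 6 has {2,3,5,6,8}; col 1 has {2,3,4,5,6,7,8,9}; box has {2,3,5,6,8} → only 1 remains.
r6c3 = 9: row 6 has {1,2,3,5,6,8}; col 3 has {1,2,3,4,5,6,7,8}; box has {1,2,3,5,6,8} → only 9 remains.
r6c6 = 7: row 6 has {1,2,3,5,6,8,9}; col 6 has {1,2,4,5,6,9}; box has {1,2,5,6,8,9} → only 7 remains.
r8c2 = 5 (sole candidate).
r8c4 = 3 (sole candidate).
r8c6 = 8 (sole candidate).
r8c8 = 6 (sole candidate).
r8c9 = 7 (sole candidate).
r4c4 = 4 (sole candidate).
r4c6 = 3 (sole candidate).
r6c2 = 4: row 6 has {1,2,3,5,6,7,8,9}; col 2 has {1,2,3,5,6,8,9}; box has {1,2,3,5,6,8,9} → only 4 remains.

149867235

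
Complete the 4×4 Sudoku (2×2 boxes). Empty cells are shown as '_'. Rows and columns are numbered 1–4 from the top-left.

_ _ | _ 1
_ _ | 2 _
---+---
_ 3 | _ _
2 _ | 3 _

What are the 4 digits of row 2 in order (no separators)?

1423

row 1, column 3 = 4 (sole candidate).
row 2, column 4 = 3: row 2 has {2}; col 4 has {1}; box has {1,2,4} → only 3 remains.
row 3, column 3 = 1 (sole candidate).
row 4, column 4 = 4 (sole candidate).
row 1, column 1 = 3 (sole candidate).
row 1, column 2 = 2 (sole candidate).
row 3, column 1 = 4 (sole candidate).
row 3, column 4 = 2 (sole candidate).
row 4, column 2 = 1 (sole candidate).
row 2, column 1 = 1: row 2 has {2,3}; col 1 has {2,3,4}; box has {2,3} → only 1 remains.
row 2, column 2 = 4: row 2 has {1,2,3}; col 2 has {1,2,3}; box has {1,2,3} → only 4 remains.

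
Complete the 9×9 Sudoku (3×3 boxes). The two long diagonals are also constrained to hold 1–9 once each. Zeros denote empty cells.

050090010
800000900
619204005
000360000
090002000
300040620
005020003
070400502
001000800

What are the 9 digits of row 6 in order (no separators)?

r3c7 = 3: row 3 has {1,2,4,5,6,9}; col 7 has {5,6,8,9}; box has {1,5,9}; anti-diagonal has {5,7} → only 3 remains.
r6c2 = 8: row 6 has {2,3,4,6}; col 2 has {1,5,7,9}; box has {3,9} → only 8 remains.
r6c3 = 7: row 6 has {2,3,4,6,8}; col 3 has {1,5,9}; box has {3,8,9} → only 7 remains.
r8c1 = 9: row 8 has {2,4,5,7}; col 1 has {3,6,8}; box has {1,5,7} → only 9 remains.
r8c8 = 6: row 8 has {2,4,5,7,9}; col 8 has {1,2}; box has {2,3,5,8}; main diagonal has {3,9} → only 6 remains.
r2c8 = 4: row 2 has {8,9}; col 8 has {1,2,6}; box has {1,3,5,9}; anti-diagonal has {3,5,7} → only 4 remains.
r7c1 = 4: row 7 has {2,3,5}; col 1 has {3,6,8,9}; box has {1,5,7,9} → only 4 remains.
r7c2 = 6: row 7 has {2,3,4,5}; col 2 has {1,5,7,8,9}; box has {1,4,5,7,9} → only 6 remains.
r9c1 = 2: row 9 has {1,8}; col 1 has {3,4,6,8,9}; box has {1,4,5,6,7,9}; anti-diagonal has {3,4,5,7} → only 2 remains.
r9c2 = 3: row 9 has {1,2,8}; col 2 has {1,5,6,7,8,9}; box has {1,2,4,5,6,7,9} → only 3 remains.
r1c1 = 7: row 1 has {1,5,9}; col 1 has {2,3,4,6,8,9}; box has {1,5,6,8,9}; main diagonal has {3,6,9} → only 7 remains.
r1c7 = 2: row 1 has {1,5,7,9}; col 7 has {3,5,6,8,9}; box has {1,3,4,5,9} → only 2 remains.
r2c2 = 2: row 2 has {4,8,9}; col 2 has {1,3,5,6,7,8,9}; box has {1,5,6,7,8,9}; main diagonal has {3,6,7,9} → only 2 remains.
r2c3 = 3: row 2 has {2,4,8,9}; col 3 has {1,5,7,9}; box has {1,2,5,6,7,8,9} → only 3 remains.
r4c2 = 4: row 4 has {3,6}; col 2 has {1,2,3,5,6,7,8,9}; box has {3,7,8,9} → only 4 remains.
r4c3 = 2: row 4 has {3,4,6}; col 3 has {1,3,5,7,9}; box has {3,4,7,8,9} → only 2 remains.
r5c3 = 6: row 5 has {2,9}; col 3 has {1,2,3,5,7,9}; box has {2,3,4,7,8,9} → only 6 remains.
r7c7 = 1: row 7 has {2,3,4,5,6}; col 7 has {2,3,5,6,8,9}; box has {2,3,5,6,8}; main diagonal has {2,3,6,7,9} → only 1 remains.
r8c3 = 8: row 8 has {2,4,5,6,7,9}; col 3 has {1,2,3,5,6,7,9}; box has {1,2,3,4,5,6,7,9} → only 8 remains.
r9c9 = 4: row 9 has {1,2,3,8}; col 9 has {2,3,5}; box has {1,2,3,5,6,8}; main diagonal has {1,2,3,6,7,9} → only 4 remains.
r1c3 = 4: row 1 has {1,2,5,7,9}; col 3 has {1,2,3,5,6,7,8,9}; box has {1,2,3,5,6,7,8,9} → only 4 remains.
r4c7 = 7: row 4 has {2,3,4,6}; col 7 has {1,2,3,5,6,8,9}; box has {2,6} → only 7 remains.
r5c5 = 8: row 5 has {2,6,9}; col 5 has {2,4,6,9}; box has {2,3,4,6}; main diagonal has {1,2,3,4,6,7,9}; anti-diagonal has {2,3,4,5,7} → only 8 remains.
r5c7 = 4: row 5 has {2,6,8,9}; col 7 has {1,2,3,5,6,7,8,9}; box has {2,6,7} → only 4 remains.
r5c9 = 1: row 5 has {2,4,6,8,9}; col 9 has {2,3,4,5}; box has {2,4,6,7} → only 1 remains.
r6c6 = 5: row 6 has {2,3,4,6,7,8}; col 6 has {2,4}; box has {2,3,4,6,8}; main diagonal has {1,2,3,4,6,7,8,9} → only 5 remains.
r6c9 = 9: row 6 has {2,3,4,5,6,7,8}; col 9 has {1,2,3,4,5}; box has {1,2,4,6,7} → only 9 remains.
r1c9 = 6: row 1 has {1,2,4,5,7,9}; col 9 has {1,2,3,4,5,9}; box has {1,2,3,4,5,9}; anti-diagonal has {2,3,4,5,7,8} → only 6 remains.
r2c9 = 7: row 2 has {2,3,4,8,9}; col 9 has {1,2,3,4,5,6,9}; box has {1,2,3,4,5,6,9} → only 7 remains.
r3c5 = 7: row 3 has {1,2,3,4,5,6,9}; col 5 has {2,4,6,8,9}; box has {2,4,9} → only 7 remains.
r3c8 = 8: row 3 has {1,2,3,4,5,6,7,9}; col 8 has {1,2,4,6}; box has {1,2,3,4,5,6,7,9} → only 8 remains.
r4c8 = 5: row 4 has {2,3,4,6,7}; col 8 has {1,2,4,6,8}; box has {1,2,4,6,7,9} → only 5 remains.
r4c9 = 8: row 4 has {2,3,4,5,6,7}; col 9 has {1,2,3,4,5,6,7,9}; box has {1,2,4,5,6,7,9} → only 8 remains.
r5c1 = 5: row 5 has {1,2,4,6,8,9}; col 1 has {2,3,4,6,7,8,9}; box has {2,3,4,6,7,8,9} → only 5 remains.
r5c4 = 7: row 5 has {1,2,4,5,6,8,9}; col 4 has {2,3,4}; box has {2,3,4,5,6,8} → only 7 remains.
r5c8 = 3: row 5 has {1,2,4,5,6,7,8,9}; col 8 has {1,2,4,5,6,8}; box has {1,2,4,5,6,7,8,9} → only 3 remains.
r6c4 = 1: row 6 has {2,3,4,5,6,7,8,9}; col 4 has {2,3,4,7}; box has {2,3,4,5,6,7,8}; anti-diagonal has {2,3,4,5,6,7,8} → only 1 remains.

387145629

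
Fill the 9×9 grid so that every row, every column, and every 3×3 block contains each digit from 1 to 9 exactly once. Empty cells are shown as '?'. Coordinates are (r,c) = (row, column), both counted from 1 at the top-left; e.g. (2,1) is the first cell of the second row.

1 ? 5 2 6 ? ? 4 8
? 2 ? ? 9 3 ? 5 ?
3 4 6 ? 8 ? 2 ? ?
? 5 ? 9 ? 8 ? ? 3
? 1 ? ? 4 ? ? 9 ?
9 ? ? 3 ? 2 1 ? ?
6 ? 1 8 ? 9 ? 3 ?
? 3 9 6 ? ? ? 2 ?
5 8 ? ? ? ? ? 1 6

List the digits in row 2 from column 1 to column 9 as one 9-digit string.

728493651

(1,6) = 7: row 1 has {1,2,4,5,6,8}; col 6 has {2,3,8,9}; box has {2,3,6,8,9} → only 7 remains.
(3,8) = 7: row 3 has {2,3,4,6,8}; col 8 has {1,2,3,4,5,9}; box has {2,4,5,8} → only 7 remains.
(4,8) = 6: row 4 has {3,5,8,9}; col 8 has {1,2,3,4,5,7,9}; box has {1,3,9} → only 6 remains.
(6,8) = 8: row 6 has {1,2,3,9}; col 8 has {1,2,3,4,5,6,7,9}; box has {1,3,6,9} → only 8 remains.
(7,2) = 7: row 7 has {1,3,6,8,9}; col 2 has {1,2,3,4,5,8}; box has {1,3,5,6,8,9} → only 7 remains.
(8,1) = 4: row 8 has {2,3,6,9}; col 1 has {1,3,5,6,9}; box has {1,3,5,6,7,8,9} → only 4 remains.
(9,3) = 2: row 9 has {1,5,6,8}; col 3 has {1,5,6,9}; box has {1,3,4,5,6,7,8,9} → only 2 remains.
(9,6) = 4: row 9 has {1,2,5,6,8}; col 6 has {2,3,7,8,9}; box has {6,8,9} → only 4 remains.
(1,2) = 9: row 1 has {1,2,4,5,6,7,8}; col 2 has {1,2,3,4,5,7,8}; box has {1,2,3,4,5,6} → only 9 remains.
(1,7) = 3: row 1 has {1,2,4,5,6,7,8,9}; col 7 has {1,2}; box has {2,4,5,7,8} → only 3 remains.
(2,7) = 6: row 2 has {2,3,5,9}; col 7 has {1,2,3}; box has {2,3,4,5,7,8} → only 6 remains.
(2,9) = 1: row 2 has {2,3,5,6,9}; col 9 has {3,6,8}; box has {2,3,4,5,6,7,8} → only 1 remains.
(3,9) = 9: row 3 has {2,3,4,6,7,8}; col 9 has {1,3,6,8}; box has {1,2,3,4,5,6,7,8} → only 9 remains.
(6,2) = 6: row 6 has {1,2,3,8,9}; col 2 has {1,2,3,4,5,7,8,9}; box has {1,5,9} → only 6 remains.
(9,4) = 7: row 9 has {1,2,4,5,6,8}; col 4 has {2,3,6,8,9}; box has {4,6,8,9} → only 7 remains.
(9,5) = 3: row 9 has {1,2,4,5,6,7,8}; col 5 has {4,6,8,9}; box has {4,6,7,8,9} → only 3 remains.
(9,7) = 9: row 9 has {1,2,3,4,5,6,7,8}; col 7 has {1,2,3,6}; box has {1,2,3,6} → only 9 remains.
(2,4) = 4: row 2 has {1,2,3,5,6,9}; col 4 has {2,3,6,7,8,9}; box has {2,3,6,7,8,9} → only 4 remains.
(5,4) = 5: row 5 has {1,4,9}; col 4 has {2,3,4,6,7,8,9}; box has {2,3,4,8,9} → only 5 remains.
(5,6) = 6: row 5 has {1,4,5,9}; col 6 has {2,3,4,7,8,9}; box has {2,3,4,5,8,9} → only 6 remains.
(5,7) = 7: row 5 has {1,4,5,6,9}; col 7 has {1,2,3,6,9}; box has {1,3,6,8,9} → only 7 remains.
(5,9) = 2: row 5 has {1,4,5,6,7,9}; col 9 has {1,3,6,8,9}; box has {1,3,6,7,8,9} → only 2 remains.
(6,5) = 7: row 6 has {1,2,3,6,8,9}; col 5 has {3,4,6,8,9}; box has {2,3,4,5,6,8,9} → only 7 remains.
(3,4) = 1: row 3 has {2,3,4,6,7,8,9}; col 4 has {2,3,4,5,6,7,8,9}; box has {2,3,4,6,7,8,9} → only 1 remains.
(3,6) = 5: row 3 has {1,2,3,4,6,7,8,9}; col 6 has {2,3,4,6,7,8,9}; box has {1,2,3,4,6,7,8,9} → only 5 remains.
(4,5) = 1: row 4 has {3,5,6,8,9}; col 5 has {3,4,6,7,8,9}; box has {2,3,4,5,6,7,8,9} → only 1 remains.
(4,7) = 4: row 4 has {1,3,5,6,8,9}; col 7 has {1,2,3,6,7,9}; box has {1,2,3,6,7,8,9} → only 4 remains.
(5,1) = 8: row 5 has {1,2,4,5,6,7,9}; col 1 has {1,3,4,5,6,9}; box has {1,5,6,9} → only 8 remains.
(5,3) = 3: row 5 has {1,2,4,5,6,7,8,9}; col 3 has {1,2,5,6,9}; box has {1,5,6,8,9} → only 3 remains.
(6,3) = 4: row 6 has {1,2,3,6,7,8,9}; col 3 has {1,2,3,5,6,9}; box has {1,3,5,6,8,9} → only 4 remains.
(6,9) = 5: row 6 has {1,2,3,4,6,7,8,9}; col 9 has {1,2,3,6,8,9}; box has {1,2,3,4,6,7,8,9} → only 5 remains.
(7,7) = 5: row 7 has {1,3,6,7,8,9}; col 7 has {1,2,3,4,6,7,9}; box has {1,2,3,6,9} → only 5 remains.
(7,9) = 4: row 7 has {1,3,5,6,7,8,9}; col 9 has {1,2,3,5,6,8,9}; box has {1,2,3,5,6,9} → only 4 remains.
(8,5) = 5: row 8 has {2,3,4,6,9}; col 5 has {1,3,4,6,7,8,9}; box has {3,4,6,7,8,9} → only 5 remains.
(8,6) = 1: row 8 has {2,3,4,5,6,9}; col 6 has {2,3,4,5,6,7,8,9}; box has {3,4,5,6,7,8,9} → only 1 remains.
(8,7) = 8: row 8 has {1,2,3,4,5,6,9}; col 7 has {1,2,3,4,5,6,7,9}; box has {1,2,3,4,5,6,9} → only 8 remains.
(8,9) = 7: row 8 has {1,2,3,4,5,6,8,9}; col 9 has {1,2,3,4,5,6,8,9}; box has {1,2,3,4,5,6,8,9} → only 7 remains.
(2,1) = 7: row 2 has {1,2,3,4,5,6,9}; col 1 has {1,3,4,5,6,8,9}; box has {1,2,3,4,5,6,9} → only 7 remains.
(2,3) = 8: row 2 has {1,2,3,4,5,6,7,9}; col 3 has {1,2,3,4,5,6,9}; box has {1,2,3,4,5,6,7,9} → only 8 remains.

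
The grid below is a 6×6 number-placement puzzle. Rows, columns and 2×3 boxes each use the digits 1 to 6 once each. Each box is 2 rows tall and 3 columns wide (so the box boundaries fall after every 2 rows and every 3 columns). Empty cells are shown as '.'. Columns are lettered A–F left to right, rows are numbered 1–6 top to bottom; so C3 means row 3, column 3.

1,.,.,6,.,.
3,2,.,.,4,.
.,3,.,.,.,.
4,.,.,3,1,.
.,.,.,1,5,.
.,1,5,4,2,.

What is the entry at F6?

3

C1 = 4 (sole candidate).
E1 = 3 (sole candidate).
C2 = 6 (sole candidate).
D2 = 5 (sole candidate).
F2 = 1 (sole candidate).
D3 = 2 (sole candidate).
E3 = 6 (sole candidate).
C4 = 2 (sole candidate).
F4 = 5 (sole candidate).
C5 = 3 (sole candidate).
F5 = 6 (sole candidate).
A6 = 6 (sole candidate).
F6 = 3: row 6 has {1,2,4,5,6}; col 6 has {1,5,6}; box has {1,2,4,5,6} → only 3 remains.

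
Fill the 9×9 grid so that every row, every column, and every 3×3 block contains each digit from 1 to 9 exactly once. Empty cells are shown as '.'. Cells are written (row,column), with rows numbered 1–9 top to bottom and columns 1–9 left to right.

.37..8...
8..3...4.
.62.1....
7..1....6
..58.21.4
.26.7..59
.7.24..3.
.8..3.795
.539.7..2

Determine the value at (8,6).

(1,9) = 1: row 1 has {3,7,8}; col 9 has {2,4,5,6,9}; box has {4} → only 1 remains.
(2,9) = 7: row 2 has {3,4,8}; col 9 has {1,2,4,5,6,9}; box has {1,4} → only 7 remains.
(3,8) = 8: row 3 has {1,2,6}; col 8 has {3,4,5,9}; box has {1,4,7} → only 8 remains.
(3,9) = 3: row 3 has {1,2,6,8}; col 9 has {1,2,4,5,6,7,9}; box has {1,4,7,8} → only 3 remains.
(4,8) = 2: row 4 has {1,6,7}; col 8 has {3,4,5,8,9}; box has {1,4,5,6,9} → only 2 remains.
(5,2) = 9: row 5 has {1,2,4,5,8}; col 2 has {2,3,5,6,7,8}; box has {2,5,6,7} → only 9 remains.
(5,5) = 6: row 5 has {1,2,4,5,8,9}; col 5 has {1,3,4,7}; box has {1,2,7,8} → only 6 remains.
(5,8) = 7: row 5 has {1,2,4,5,6,8,9}; col 8 has {2,3,4,5,8,9}; box has {1,2,4,5,6,9} → only 7 remains.
(6,4) = 4: row 6 has {2,5,6,7,9}; col 4 has {1,2,3,8,9}; box has {1,2,6,7,8} → only 4 remains.
(6,6) = 3: row 6 has {2,4,5,6,7,9}; col 6 has {2,7,8}; box has {1,2,4,6,7,8} → only 3 remains.
(6,7) = 8: row 6 has {2,3,4,5,6,7,9}; col 7 has {1,7}; box has {1,2,4,5,6,7,9} → only 8 remains.
(7,7) = 6: row 7 has {2,3,4,7}; col 7 has {1,7,8}; box has {2,3,5,7,9} → only 6 remains.
(7,9) = 8: row 7 has {2,3,4,6,7}; col 9 has {1,2,3,4,5,6,7,9}; box has {2,3,5,6,7,9} → only 8 remains.
(8,4) = 6: row 8 has {3,5,7,8,9}; col 4 has {1,2,3,4,8,9}; box has {2,3,4,7,9} → only 6 remains.
(8,6) = 1: row 8 has {3,5,6,7,8,9}; col 6 has {2,3,7,8}; box has {2,3,4,6,7,9} → only 1 remains.

1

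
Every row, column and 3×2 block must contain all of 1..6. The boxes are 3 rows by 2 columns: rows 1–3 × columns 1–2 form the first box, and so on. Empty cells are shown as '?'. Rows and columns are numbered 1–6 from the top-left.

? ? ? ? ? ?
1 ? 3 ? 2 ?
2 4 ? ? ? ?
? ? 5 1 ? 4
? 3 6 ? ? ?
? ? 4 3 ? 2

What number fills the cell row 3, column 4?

row 3, column 3 = 1 (sole candidate).
row 4, column 1 = 6 (sole candidate).
row 4, column 2 = 2 (sole candidate).
row 4, column 5 = 3 (sole candidate).
row 5, column 4 = 2 (sole candidate).
row 6, column 1 = 5 (sole candidate).
row 6, column 2 = 1 (sole candidate).
row 6, column 5 = 6 (sole candidate).
row 1, column 1 = 3 (sole candidate).
row 1, column 3 = 2 (sole candidate).
row 3, column 5 = 5 (sole candidate).
row 5, column 1 = 4 (sole candidate).
row 5, column 5 = 1 (sole candidate).
row 5, column 6 = 5 (sole candidate).
row 1, column 5 = 4 (sole candidate).
row 2, column 6 = 6 (sole candidate).
row 3, column 4 = 6: row 3 has {1,2,4,5}; col 4 has {1,2,3}; box has {1,2,3} → only 6 remains.

6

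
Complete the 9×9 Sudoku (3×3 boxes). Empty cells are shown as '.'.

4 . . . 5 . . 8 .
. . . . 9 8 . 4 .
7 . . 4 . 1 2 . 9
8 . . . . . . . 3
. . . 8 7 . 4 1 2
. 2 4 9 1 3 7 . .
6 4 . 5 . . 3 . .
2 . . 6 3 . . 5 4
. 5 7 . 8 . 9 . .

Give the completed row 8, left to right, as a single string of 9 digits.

r3c5 = 6 (sole candidate).
r3c8 = 3 (sole candidate).
r4c4 = 2 (sole candidate).
r4c5 = 4 (sole candidate).
r6c1 = 5 (sole candidate).
r6c8 = 6 (sole candidate).
r6c9 = 8 (sole candidate).
r7c5 = 2 (sole candidate).
r7c8 = 7 (sole candidate).
r7c9 = 1 (sole candidate).
r8c7 = 8: row 8 has {2,3,4,5,6}; col 7 has {2,3,4,7,9}; box has {1,3,4,5,7,9} → only 8 remains.
r9c4 = 1 (sole candidate).
r9c6 = 4 (sole candidate).
r9c8 = 2 (sole candidate).
r9c9 = 6 (sole candidate).
r1c9 = 7 (sole candidate).
r2c9 = 5 (sole candidate).
r3c2 = 8 (sole candidate).
r3c3 = 5 (sole candidate).
r4c7 = 5 (sole candidate).
r4c8 = 9 (sole candidate).
r7c6 = 9 (sole candidate).
r8c6 = 7: row 8 has {2,3,4,5,6,8}; col 6 has {1,3,4,8,9}; box has {1,2,3,4,5,6,8,9} → only 7 remains.
r9c1 = 3 (sole candidate).
r1c4 = 3 (sole candidate).
r1c6 = 2 (sole candidate).
r2c1 = 1 (sole candidate).
r2c4 = 7 (sole candidate).
r2c7 = 6 (sole candidate).
r4c6 = 6 (sole candidate).
r5c1 = 9 (sole candidate).
r5c6 = 5 (sole candidate).
r7c3 = 8 (sole candidate).
r1c7 = 1 (sole candidate).
r2c2 = 3 (sole candidate).
r2c3 = 2 (sole candidate).
r4c3 = 1 (sole candidate).
r5c2 = 6 (sole candidate).
r5c3 = 3 (sole candidate).
r8c3 = 9: row 8 has {2,3,4,5,6,7,8}; col 3 has {1,2,3,4,5,7,8}; box has {2,3,4,5,6,7,8} → only 9 remains.
r1c2 = 9 (sole candidate).
r1c3 = 6 (sole candidate).
r4c2 = 7 (sole candidate).
r8c2 = 1: row 8 has {2,3,4,5,6,7,8,9}; col 2 has {2,3,4,5,6,7,8,9}; box has {2,3,4,5,6,7,8,9} → only 1 remains.

219637854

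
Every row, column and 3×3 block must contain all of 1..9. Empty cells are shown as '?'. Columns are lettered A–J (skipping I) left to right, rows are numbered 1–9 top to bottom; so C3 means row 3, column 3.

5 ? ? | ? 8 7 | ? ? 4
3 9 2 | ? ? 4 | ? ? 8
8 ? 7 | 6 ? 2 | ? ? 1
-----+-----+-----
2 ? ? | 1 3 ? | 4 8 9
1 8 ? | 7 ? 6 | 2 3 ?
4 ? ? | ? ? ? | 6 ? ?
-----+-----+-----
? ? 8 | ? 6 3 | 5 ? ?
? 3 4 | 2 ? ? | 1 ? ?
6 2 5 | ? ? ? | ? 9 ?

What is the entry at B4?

7

D2 = 5: row 2 has {2,3,4,8,9}; col 4 has {1,2,6,7}; box has {2,4,6,7,8} → only 5 remains.
E2 = 1: row 2 has {2,3,4,5,8,9}; col 5 has {3,6,8}; box has {2,4,5,6,7,8} → only 1 remains.
G2 = 7: row 2 has {1,2,3,4,5,8,9}; col 7 has {1,2,4,5,6}; box has {1,4,8} → only 7 remains.
H2 = 6: row 2 has {1,2,3,4,5,7,8,9}; col 8 has {3,8,9}; box has {1,4,7,8} → only 6 remains.
B3 = 4: row 3 has {1,2,6,7,8}; col 2 has {2,3,8,9}; box has {2,3,5,7,8,9} → only 4 remains.
E3 = 9: row 3 has {1,2,4,6,7,8}; col 5 has {1,3,6,8}; box has {1,2,4,5,6,7,8} → only 9 remains.
G3 = 3: row 3 has {1,2,4,6,7,8,9}; col 7 has {1,2,4,5,6,7}; box has {1,4,6,7,8} → only 3 remains.
H3 = 5: row 3 has {1,2,3,4,6,7,8,9}; col 8 has {3,6,8,9}; box has {1,3,4,6,7,8} → only 5 remains.
C4 = 6: row 4 has {1,2,3,4,8,9}; col 3 has {2,4,5,7,8}; box has {1,2,4,8} → only 6 remains.
F4 = 5: row 4 has {1,2,3,4,6,8,9}; col 6 has {2,3,4,6,7}; box has {1,3,6,7} → only 5 remains.
C5 = 9: row 5 has {1,2,3,6,7,8}; col 3 has {2,4,5,6,7,8}; box has {1,2,4,6,8} → only 9 remains.
E5 = 4: row 5 has {1,2,3,6,7,8,9}; col 5 has {1,3,6,8,9}; box has {1,3,5,6,7} → only 4 remains.
J5 = 5: row 5 has {1,2,3,4,6,7,8,9}; col 9 has {1,4,8,9}; box has {2,3,4,6,8,9} → only 5 remains.
C6 = 3: row 6 has {4,6}; col 3 has {2,4,5,6,7,8,9}; box has {1,2,4,6,8,9} → only 3 remains.
E6 = 2: row 6 has {3,4,6}; col 5 has {1,3,4,6,8,9}; box has {1,3,4,5,6,7} → only 2 remains.
J6 = 7: row 6 has {2,3,4,6}; col 9 has {1,4,5,8,9}; box has {2,3,4,5,6,8,9} → only 7 remains.
J7 = 2: row 7 has {3,5,6,8}; col 9 has {1,4,5,7,8,9}; box has {1,5,9} → only 2 remains.
H8 = 7: row 8 has {1,2,3,4}; col 8 has {3,5,6,8,9}; box has {1,2,5,9} → only 7 remains.
J8 = 6: row 8 has {1,2,3,4,7}; col 9 has {1,2,4,5,7,8,9}; box has {1,2,5,7,9} → only 6 remains.
E9 = 7: row 9 has {2,5,6,9}; col 5 has {1,2,3,4,6,8,9}; box has {2,3,6} → only 7 remains.
G9 = 8: row 9 has {2,5,6,7,9}; col 7 has {1,2,3,4,5,6,7}; box has {1,2,5,6,7,9} → only 8 remains.
J9 = 3: row 9 has {2,5,6,7,8,9}; col 9 has {1,2,4,5,6,7,8,9}; box has {1,2,5,6,7,8,9} → only 3 remains.
C1 = 1: row 1 has {4,5,7,8}; col 3 has {2,3,4,5,6,7,8,9}; box has {2,3,4,5,7,8,9} → only 1 remains.
D1 = 3: row 1 has {1,4,5,7,8}; col 4 has {1,2,5,6,7}; box has {1,2,4,5,6,7,8,9} → only 3 remains.
G1 = 9: row 1 has {1,3,4,5,7,8}; col 7 has {1,2,3,4,5,6,7,8}; box has {1,3,4,5,6,7,8} → only 9 remains.
H1 = 2: row 1 has {1,3,4,5,7,8,9}; col 8 has {3,5,6,7,8,9}; box has {1,3,4,5,6,7,8,9} → only 2 remains.
B4 = 7: row 4 has {1,2,3,4,5,6,8,9}; col 2 has {2,3,4,8,9}; box has {1,2,3,4,6,8,9} → only 7 remains.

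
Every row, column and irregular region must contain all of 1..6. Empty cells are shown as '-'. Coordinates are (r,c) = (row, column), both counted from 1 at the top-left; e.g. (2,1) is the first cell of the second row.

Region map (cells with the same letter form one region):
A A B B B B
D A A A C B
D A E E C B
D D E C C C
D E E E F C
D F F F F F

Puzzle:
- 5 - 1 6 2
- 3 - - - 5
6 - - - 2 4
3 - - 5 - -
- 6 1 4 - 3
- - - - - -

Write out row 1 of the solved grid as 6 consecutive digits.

(1,1) = 4: row 1 has {1,2,5,6}; col 1 has {3,6}; region has {3,5} → only 4 remains.
(1,3) = 3: row 1 has {1,2,4,5,6}; col 3 has {1}; region has {1,2,4,5,6} → only 3 remains.

453162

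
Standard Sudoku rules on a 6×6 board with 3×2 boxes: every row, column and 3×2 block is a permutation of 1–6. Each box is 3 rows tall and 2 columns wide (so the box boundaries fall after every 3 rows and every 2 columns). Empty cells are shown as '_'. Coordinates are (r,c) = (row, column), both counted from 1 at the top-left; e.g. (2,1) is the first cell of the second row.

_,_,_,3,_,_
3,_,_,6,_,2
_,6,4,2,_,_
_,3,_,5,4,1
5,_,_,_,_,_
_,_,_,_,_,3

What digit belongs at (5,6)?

(3,1) = 1: row 3 has {2,4,6}; col 1 has {3,5}; box has {3,6} → only 1 remains.
(3,6) = 5: row 3 has {1,2,4,6}; col 6 has {1,2,3}; box has {2} → only 5 remains.
(5,6) = 6: row 5 has {5}; col 6 has {1,2,3,5}; box has {1,3,4} → only 6 remains.

6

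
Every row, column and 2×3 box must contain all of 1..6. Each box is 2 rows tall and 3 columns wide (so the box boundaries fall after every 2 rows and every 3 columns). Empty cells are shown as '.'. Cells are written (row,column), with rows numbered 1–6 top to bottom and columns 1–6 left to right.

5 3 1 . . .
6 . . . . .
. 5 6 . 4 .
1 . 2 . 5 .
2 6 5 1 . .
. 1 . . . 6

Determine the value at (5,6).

(2,3) = 4 (sole candidate).
(3,1) = 3 (sole candidate).
(3,4) = 2 (sole candidate).
(3,6) = 1 (sole candidate).
(4,2) = 4 (sole candidate).
(4,6) = 3 (sole candidate).
(5,5) = 3 (sole candidate).
(5,6) = 4: row 5 has {1,2,3,5,6}; col 6 has {1,3,6}; box has {1,3,6} → only 4 remains.

4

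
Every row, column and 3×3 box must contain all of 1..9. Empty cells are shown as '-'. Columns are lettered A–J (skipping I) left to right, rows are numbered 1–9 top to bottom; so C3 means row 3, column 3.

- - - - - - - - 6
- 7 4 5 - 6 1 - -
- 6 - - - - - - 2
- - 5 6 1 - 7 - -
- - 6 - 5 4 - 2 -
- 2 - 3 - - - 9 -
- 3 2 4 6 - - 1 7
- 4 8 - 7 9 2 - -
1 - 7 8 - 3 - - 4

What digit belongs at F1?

C6 = 1: row 6 has {2,3,9}; col 3 has {2,4,5,6,7,8}; box has {2,5,6} → only 1 remains.
E6 = 8: row 6 has {1,2,3,9}; col 5 has {1,5,6,7}; box has {1,3,4,5,6} → only 8 remains.
F6 = 7: row 6 has {1,2,3,8,9}; col 6 has {3,4,6,9}; box has {1,3,4,5,6,8} → only 7 remains.
J6 = 5: row 6 has {1,2,3,7,8,9}; col 9 has {2,4,6,7}; box has {2,7,9} → only 5 remains.
F7 = 5: row 7 has {1,2,3,4,6,7}; col 6 has {3,4,6,7,9}; box has {3,4,6,7,8,9} → only 5 remains.
D8 = 1: row 8 has {2,4,7,8,9}; col 4 has {3,4,5,6,8}; box has {3,4,5,6,7,8,9} → only 1 remains.
J8 = 3: row 8 has {1,2,4,7,8,9}; col 9 has {2,4,5,6,7}; box has {1,2,4,7} → only 3 remains.
E9 = 2: row 9 has {1,3,4,7,8}; col 5 has {1,5,6,7,8}; box has {1,3,4,5,6,7,8,9} → only 2 remains.
F4 = 2: row 4 has {1,5,6,7}; col 6 has {3,4,5,6,7,9}; box has {1,3,4,5,6,7,8} → only 2 remains.
J4 = 8: row 4 has {1,2,5,6,7}; col 9 has {2,3,4,5,6,7}; box has {2,5,7,9} → only 8 remains.
D5 = 9: row 5 has {2,4,5,6}; col 4 has {1,3,4,5,6,8}; box has {1,2,3,4,5,6,7,8} → only 9 remains.
G5 = 3: row 5 has {2,4,5,6,9}; col 7 has {1,2,7}; box has {2,5,7,8,9} → only 3 remains.
J5 = 1: row 5 has {2,3,4,5,6,9}; col 9 has {2,3,4,5,6,7,8}; box has {2,3,5,7,8,9} → only 1 remains.
A6 = 4: row 6 has {1,2,3,5,7,8,9}; col 1 has {1}; box has {1,2,5,6} → only 4 remains.
G6 = 6: row 6 has {1,2,3,4,5,7,8,9}; col 7 has {1,2,3,7}; box has {1,2,3,5,7,8,9} → only 6 remains.
A7 = 9: row 7 has {1,2,3,4,5,6,7}; col 1 has {1,4}; box has {1,2,3,4,7,8} → only 9 remains.
G7 = 8: row 7 has {1,2,3,4,5,6,7,9}; col 7 has {1,2,3,6,7}; box has {1,2,3,4,7} → only 8 remains.
B9 = 5: row 9 has {1,2,3,4,7,8}; col 2 has {2,3,4,6,7}; box has {1,2,3,4,7,8,9} → only 5 remains.
G9 = 9: row 9 has {1,2,3,4,5,7,8}; col 7 has {1,2,3,6,7,8}; box has {1,2,3,4,7,8} → only 9 remains.
H9 = 6: row 9 has {1,2,3,4,5,7,8,9}; col 8 has {1,2,9}; box has {1,2,3,4,7,8,9} → only 6 remains.
J2 = 9: row 2 has {1,4,5,6,7}; col 9 has {1,2,3,4,5,6,7,8}; box has {1,2,6} → only 9 remains.
D3 = 7: row 3 has {2,6}; col 4 has {1,3,4,5,6,8,9}; box has {5,6} → only 7 remains.
A4 = 3: row 4 has {1,2,5,6,7,8}; col 1 has {1,4,9}; box has {1,2,4,5,6} → only 3 remains.
B4 = 9: row 4 has {1,2,3,5,6,7,8}; col 2 has {2,3,4,5,6,7}; box has {1,2,3,4,5,6} → only 9 remains.
H4 = 4: row 4 has {1,2,3,5,6,7,8,9}; col 8 has {1,2,6,9}; box has {1,2,3,5,6,7,8,9} → only 4 remains.
B5 = 8: row 5 has {1,2,3,4,5,6,9}; col 2 has {2,3,4,5,6,7,9}; box has {1,2,3,4,5,6,9} → only 8 remains.
A8 = 6: row 8 has {1,2,3,4,7,8,9}; col 1 has {1,3,4,9}; box has {1,2,3,4,5,7,8,9} → only 6 remains.
H8 = 5: row 8 has {1,2,3,4,6,7,8,9}; col 8 has {1,2,4,6,9}; box has {1,2,3,4,6,7,8,9} → only 5 remains.
B1 = 1: row 1 has {6}; col 2 has {2,3,4,5,6,7,8,9}; box has {4,6,7} → only 1 remains.
D1 = 2: row 1 has {1,6}; col 4 has {1,3,4,5,6,7,8,9}; box has {5,6,7} → only 2 remains.
F1 = 8: row 1 has {1,2,6}; col 6 has {2,3,4,5,6,7,9}; box has {2,5,6,7} → only 8 remains.

8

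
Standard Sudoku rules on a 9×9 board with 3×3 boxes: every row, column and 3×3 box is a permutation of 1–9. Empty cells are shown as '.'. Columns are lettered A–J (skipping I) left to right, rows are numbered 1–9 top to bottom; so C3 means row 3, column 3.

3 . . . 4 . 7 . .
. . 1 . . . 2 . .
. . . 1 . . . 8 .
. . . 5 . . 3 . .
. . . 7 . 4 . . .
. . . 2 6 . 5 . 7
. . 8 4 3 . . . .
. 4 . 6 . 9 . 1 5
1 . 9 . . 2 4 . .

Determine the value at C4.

7

G8 = 8: row 8 has {1,4,5,6,9}; col 7 has {2,3,4,5,7}; box has {1,4,5} → only 8 remains.
D9 = 8: row 9 has {1,2,4,9}; col 4 has {1,2,4,5,6,7}; box has {2,3,4,6,9} → only 8 remains.
D1 = 9: row 1 has {3,4,7}; col 4 has {1,2,4,5,6,7,8}; box has {1,4} → only 9 remains.
D2 = 3: row 2 has {1,2}; col 4 has {1,2,4,5,6,7,8,9}; box has {1,4,9} → only 3 remains.
E8 = 7: row 8 has {1,4,5,6,8,9}; col 5 has {3,4,6}; box has {2,3,4,6,8,9} → only 7 remains.
E9 = 5: row 9 has {1,2,4,8,9}; col 5 has {3,4,6,7}; box has {2,3,4,6,7,8,9} → only 5 remains.
E2 = 8: row 2 has {1,2,3}; col 5 has {3,4,5,6,7}; box has {1,3,4,9} → only 8 remains.
E3 = 2: row 3 has {1,8}; col 5 has {3,4,5,6,7,8}; box has {1,3,4,8,9} → only 2 remains.
F7 = 1: row 7 has {3,4,8}; col 6 has {2,4,9}; box has {2,3,4,5,6,7,8,9} → only 1 remains.
A8 = 2: row 8 has {1,4,5,6,7,8,9}; col 1 has {1,3}; box has {1,4,8,9} → only 2 remains.
C8 = 3: row 8 has {1,2,4,5,6,7,8,9}; col 3 has {1,8,9}; box has {1,2,4,8,9} → only 3 remains.
F4 = 8: row 4 has {3,5}; col 6 has {1,2,4,9}; box has {2,4,5,6,7} → only 8 remains.
C6 = 4: row 6 has {2,5,6,7}; col 3 has {1,3,8,9}; box has {} → only 4 remains.
F6 = 3: row 6 has {2,4,5,6,7}; col 6 has {1,2,4,8,9}; box has {2,4,5,6,7,8} → only 3 remains.
H6 = 9: row 6 has {2,3,4,5,6,7}; col 8 has {1,8}; box has {3,5,7} → only 9 remains.
A6 = 8: row 6 has {2,3,4,5,6,7,9}; col 1 has {1,2,3}; box has {4} → only 8 remains.
B6 = 1: row 6 has {2,3,4,5,6,7,8,9}; col 2 has {4}; box has {4,8} → only 1 remains.
J1 = 1: in row 1, 1 can only go here (every other open cell in that row sees a 1).
B1 = 8: in row 1, 8 can only go here (every other open cell in that row sees an 8).
C1 = 2: in row 1, 2 can only go here (every other open cell in that row sees a 2).
J3 = 3: in row 3, 3 can only go here (every other open cell in that row sees a 3).
J9 = 6: row 9 has {1,2,4,5,8,9}; col 9 has {1,3,5,7}; box has {1,4,5,8} → only 6 remains.
G7 = 9: row 7 has {1,3,4,8}; col 7 has {2,3,4,5,7,8}; box has {1,4,5,6,8} → only 9 remains.
J7 = 2: row 7 has {1,3,4,8,9}; col 9 has {1,3,5,6,7}; box has {1,4,5,6,8,9} → only 2 remains.
B9 = 7: row 9 has {1,2,4,5,6,8,9}; col 2 has {1,4,8}; box has {1,2,3,4,8,9} → only 7 remains.
H9 = 3: row 9 has {1,2,4,5,6,7,8,9}; col 8 has {1,8,9}; box has {1,2,4,5,6,8,9} → only 3 remains.
G3 = 6: row 3 has {1,2,3,8}; col 7 has {2,3,4,5,7,8,9}; box has {1,2,3,7,8} → only 6 remains.
J4 = 4: row 4 has {3,5,8}; col 9 has {1,2,3,5,6,7}; box has {3,5,7,9} → only 4 remains.
G5 = 1: row 5 has {4,7}; col 7 has {2,3,4,5,6,7,8,9}; box has {3,4,5,7,9} → only 1 remains.
J5 = 8: row 5 has {1,4,7}; col 9 has {1,2,3,4,5,6,7}; box has {1,3,4,5,7,9} → only 8 remains.
H7 = 7: row 7 has {1,2,3,4,8,9}; col 8 has {1,3,8,9}; box has {1,2,3,4,5,6,8,9} → only 7 remains.
H1 = 5: row 1 has {1,2,3,4,7,8,9}; col 8 has {1,3,7,8,9}; box has {1,2,3,6,7,8} → only 5 remains.
H2 = 4: row 2 has {1,2,3,8}; col 8 has {1,3,5,7,8,9}; box has {1,2,3,5,6,7,8} → only 4 remains.
J2 = 9: row 2 has {1,2,3,4,8}; col 9 has {1,2,3,4,5,6,7,8}; box has {1,2,3,4,5,6,7,8} → only 9 remains.
E5 = 9: row 5 has {1,4,7,8}; col 5 has {2,3,4,5,6,7,8}; box has {2,3,4,5,6,7,8} → only 9 remains.
F1 = 6: row 1 has {1,2,3,4,5,7,8,9}; col 6 has {1,2,3,4,8,9}; box has {1,2,3,4,8,9} → only 6 remains.
E4 = 1: row 4 has {3,4,5,8}; col 5 has {2,3,4,5,6,7,8,9}; box has {2,3,4,5,6,7,8,9} → only 1 remains.
A3 = 4: in row 3, 4 can only go here (every other open cell in that row sees a 4).
B3 = 9: in row 3, 9 can only go here (every other open cell in that row sees a 9).
A4 = 9: in row 4, 9 can only go here (every other open cell in that row sees a 9).
C4 = 7: in row 4, 7 can only go here (every other open cell in that row sees a 7).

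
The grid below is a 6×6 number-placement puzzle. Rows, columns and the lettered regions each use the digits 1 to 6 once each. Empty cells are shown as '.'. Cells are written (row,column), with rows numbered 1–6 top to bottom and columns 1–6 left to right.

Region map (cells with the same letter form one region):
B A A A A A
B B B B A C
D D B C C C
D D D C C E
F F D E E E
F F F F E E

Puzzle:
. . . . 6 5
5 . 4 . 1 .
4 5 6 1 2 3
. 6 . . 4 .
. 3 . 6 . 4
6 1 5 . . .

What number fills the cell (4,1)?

(2,2) = 2 (sole candidate).
(2,4) = 3 (sole candidate).
(2,6) = 6 (sole candidate).
(4,4) = 5 (sole candidate).
(5,1) = 2 (sole candidate).
(5,3) = 1 (sole candidate).
(5,5) = 5 (sole candidate).
(6,4) = 4 (sole candidate).
(6,5) = 3 (sole candidate).
(6,6) = 2 (sole candidate).
(1,1) = 1 (sole candidate).
(1,2) = 4 (sole candidate).
(1,4) = 2 (sole candidate).
(4,1) = 3: row 4 has {4,5,6}; col 1 has {1,2,4,5,6}; region has {1,4,5,6} → only 3 remains.

3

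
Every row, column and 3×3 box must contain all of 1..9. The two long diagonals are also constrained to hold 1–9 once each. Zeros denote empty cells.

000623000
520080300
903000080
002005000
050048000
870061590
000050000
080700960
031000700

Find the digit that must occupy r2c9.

7

r1c1 = 7: row 1 has {2,3,6}; col 1 has {5,8,9}; box has {2,3,5,9}; main diagonal has {1,2,3,4,6} → only 7 remains.
r4c4 = 9: row 4 has {2,5}; col 4 has {6,7}; box has {1,4,5,6,8}; main diagonal has {1,2,3,4,6,7} → only 9 remains.
r6c3 = 4: row 6 has {1,5,6,7,8,9}; col 3 has {1,2,3}; box has {2,5,7,8} → only 4 remains.
r7c7 = 8: row 7 has {5}; col 7 has {3,5,7,9}; box has {6,7,9}; main diagonal has {1,2,3,4,6,7,9} → only 8 remains.
r8c3 = 5: row 8 has {6,7,8,9}; col 3 has {1,2,3,4}; box has {1,3,8} → only 5 remains.
r9c5 = 9: row 9 has {1,3,7}; col 5 has {2,4,5,6,8}; box has {5,7} → only 9 remains.
r9c9 = 5: row 9 has {1,3,7,9}; col 9 has {}; box has {6,7,8,9}; main diagonal has {1,2,3,4,6,7,8,9} → only 5 remains.
r1c3 = 8: row 1 has {2,3,6,7}; col 3 has {1,2,3,4,5}; box has {2,3,5,7,9} → only 8 remains.
r2c3 = 6: row 2 has {2,3,5,8}; col 3 has {1,2,3,4,5,8}; box has {2,3,5,7,8,9} → only 6 remains.
r5c3 = 9: row 5 has {4,5,8}; col 3 has {1,2,3,4,5,6,8}; box has {2,4,5,7,8} → only 9 remains.
r7c3 = 7: row 7 has {5,8}; col 3 has {1,2,3,4,5,6,8,9}; box has {1,3,5,8}; anti-diagonal has {4,5,8} → only 7 remains.
r2c8 = 1: row 2 has {2,3,5,6,8}; col 8 has {6,8,9}; box has {3,8}; anti-diagonal has {4,5,7,8} → only 1 remains.
r1c7 = 4: row 1 has {2,3,6,7,8}; col 7 has {3,5,7,8,9}; box has {1,3,8} → only 4 remains.
r1c8 = 5: row 1 has {2,3,4,6,7,8}; col 8 has {1,6,8,9}; box has {1,3,4,8} → only 5 remains.
r1c9 = 9: row 1 has {2,3,4,5,6,7,8}; col 9 has {5}; box has {1,3,4,5,8}; anti-diagonal has {1,4,5,7,8} → only 9 remains.
r2c4 = 4: row 2 has {1,2,3,5,6,8}; col 4 has {6,7,9}; box has {2,3,6,8} → only 4 remains.
r2c9 = 7: row 2 has {1,2,3,4,5,6,8}; col 9 has {5,9}; box has {1,3,4,5,8,9} → only 7 remains.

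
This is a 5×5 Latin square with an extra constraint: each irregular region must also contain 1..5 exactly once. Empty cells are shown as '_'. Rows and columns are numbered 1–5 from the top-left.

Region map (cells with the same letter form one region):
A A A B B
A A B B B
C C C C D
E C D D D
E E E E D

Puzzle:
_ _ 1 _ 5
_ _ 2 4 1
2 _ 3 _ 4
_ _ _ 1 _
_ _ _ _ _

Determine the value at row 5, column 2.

row 1, column 4 = 3: row 1 has {1,5}; col 4 has {1,4}; region has {1,2,4,5} → only 3 remains.
row 3, column 4 = 5: row 3 has {2,3,4}; col 4 has {1,3,4}; region has {2,3} → only 5 remains.
row 4, column 2 = 4: row 4 has {1}; col 2 has {}; region has {2,3,5} → only 4 remains.
row 4, column 3 = 5: row 4 has {1,4}; col 3 has {1,2,3}; region has {1,4} → only 5 remains.
row 5, column 3 = 4: row 5 has {}; col 3 has {1,2,3,5}; region has {} → only 4 remains.
row 5, column 4 = 2: row 5 has {4}; col 4 has {1,3,4,5}; region has {4} → only 2 remains.
row 5, column 5 = 3: row 5 has {2,4}; col 5 has {1,4,5}; region has {1,4,5} → only 3 remains.
row 1, column 1 = 4: row 1 has {1,3,5}; col 1 has {2}; region has {1} → only 4 remains.
row 1, column 2 = 2: row 1 has {1,3,4,5}; col 2 has {4}; region has {1,4} → only 2 remains.
row 3, column 2 = 1: row 3 has {2,3,4,5}; col 2 has {2,4}; region has {2,3,4,5} → only 1 remains.
row 4, column 1 = 3: row 4 has {1,4,5}; col 1 has {2,4}; region has {2,4} → only 3 remains.
row 4, column 5 = 2: row 4 has {1,3,4,5}; col 5 has {1,3,4,5}; region has {1,3,4,5} → only 2 remains.
row 5, column 2 = 5: row 5 has {2,3,4}; col 2 has {1,2,4}; region has {2,3,4} → only 5 remains.

5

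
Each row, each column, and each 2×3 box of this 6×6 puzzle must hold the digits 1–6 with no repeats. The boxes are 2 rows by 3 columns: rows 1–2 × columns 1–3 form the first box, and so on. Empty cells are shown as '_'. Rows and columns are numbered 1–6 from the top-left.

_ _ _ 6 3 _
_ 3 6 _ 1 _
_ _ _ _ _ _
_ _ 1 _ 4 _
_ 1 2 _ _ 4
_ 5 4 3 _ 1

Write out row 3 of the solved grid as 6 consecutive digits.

423156

row 1, column 3 = 5 (sole candidate).
row 1, column 6 = 2 (sole candidate).
row 2, column 6 = 5 (sole candidate).
row 3, column 3 = 3: row 3 has {}; col 3 has {1,2,4,5,6}; box has {1} → only 3 remains.
row 3, column 6 = 6: row 3 has {3}; col 6 has {1,2,4,5}; box has {4} → only 6 remains.
row 4, column 6 = 3 (sole candidate).
row 5, column 4 = 5 (sole candidate).
row 5, column 5 = 6 (sole candidate).
row 6, column 1 = 6 (sole candidate).
row 6, column 5 = 2 (sole candidate).
row 1, column 2 = 4 (sole candidate).
row 2, column 1 = 2 (sole candidate).
row 2, column 4 = 4 (sole candidate).
row 3, column 2 = 2: row 3 has {3,6}; col 2 has {1,3,4,5}; box has {1,3} → only 2 remains.
row 3, column 4 = 1: row 3 has {2,3,6}; col 4 has {3,4,5,6}; box has {3,4,6} → only 1 remains.
row 3, column 5 = 5: row 3 has {1,2,3,6}; col 5 has {1,2,3,4,6}; box has {1,3,4,6} → only 5 remains.
row 4, column 1 = 5 (sole candidate).
row 4, column 2 = 6 (sole candidate).
row 4, column 4 = 2 (sole candidate).
row 5, column 1 = 3 (sole candidate).
row 1, column 1 = 1 (sole candidate).
row 3, column 1 = 4: row 3 has {1,2,3,5,6}; col 1 has {1,2,3,5,6}; box has {1,2,3,5,6} → only 4 remains.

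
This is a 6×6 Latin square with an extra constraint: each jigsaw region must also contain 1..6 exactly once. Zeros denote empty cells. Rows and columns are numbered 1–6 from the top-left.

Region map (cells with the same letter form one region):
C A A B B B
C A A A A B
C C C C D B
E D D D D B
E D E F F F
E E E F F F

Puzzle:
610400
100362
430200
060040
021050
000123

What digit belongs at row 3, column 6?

row 1, column 5 = 3: row 1 has {1,4,6}; col 5 has {2,4,5,6}; region has {2,4} → only 3 remains.
row 1, column 6 = 5: row 1 has {1,3,4,6}; col 6 has {2,3}; region has {2,3,4} → only 5 remains.
row 3, column 3 = 5: row 3 has {2,3,4}; col 3 has {1}; region has {1,2,3,4,6} → only 5 remains.
row 3, column 5 = 1: row 3 has {2,3,4,5}; col 5 has {2,3,4,5,6}; region has {2,4,6} → only 1 remains.
row 3, column 6 = 6: row 3 has {1,2,3,4,5}; col 6 has {2,3,5}; region has {2,3,4,5} → only 6 remains.

6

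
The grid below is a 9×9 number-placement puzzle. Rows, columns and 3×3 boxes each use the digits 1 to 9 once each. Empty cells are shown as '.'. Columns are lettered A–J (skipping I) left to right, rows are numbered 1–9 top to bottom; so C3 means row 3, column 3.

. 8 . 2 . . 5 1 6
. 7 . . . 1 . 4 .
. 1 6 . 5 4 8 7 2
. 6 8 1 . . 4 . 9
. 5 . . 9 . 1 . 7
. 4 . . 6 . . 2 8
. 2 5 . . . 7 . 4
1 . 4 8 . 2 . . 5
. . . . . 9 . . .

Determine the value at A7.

J2 = 3 (sole candidate).
G6 = 3 (sole candidate).
B9 = 3 (sole candidate).
C9 = 7 (sole candidate).
J9 = 1 (sole candidate).
E2 = 8 (sole candidate).
G2 = 9 (sole candidate).
H4 = 5 (sole candidate).
H5 = 6 (sole candidate).
B8 = 9 (sole candidate).
G8 = 6 (sole candidate).
H8 = 3 (sole candidate).
E9 = 4 (sole candidate).
G9 = 2 (sole candidate).
H9 = 8 (sole candidate).
C2 = 2 (sole candidate).
D2 = 6 (sole candidate).
C5 = 3 (sole candidate).
D5 = 4 (sole candidate).
F5 = 8 (sole candidate).
D7 = 3 (sole candidate).
E7 = 1 (sole candidate).
F7 = 6 (sole candidate).
H7 = 9 (sole candidate).
E8 = 7 (sole candidate).
A9 = 6 (sole candidate).
D9 = 5 (sole candidate).
C1 = 9 (sole candidate).
E1 = 3 (sole candidate).
F1 = 7 (sole candidate).
A2 = 5 (sole candidate).
A3 = 3 (sole candidate).
D3 = 9 (sole candidate).
E4 = 2 (sole candidate).
F4 = 3 (sole candidate).
A5 = 2 (sole candidate).
C6 = 1 (sole candidate).
D6 = 7 (sole candidate).
F6 = 5 (sole candidate).
A7 = 8: row 7 has {1,2,3,4,5,6,7,9}; col 1 has {1,2,3,5,6}; box has {1,2,3,4,5,6,7,9} → only 8 remains.

8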